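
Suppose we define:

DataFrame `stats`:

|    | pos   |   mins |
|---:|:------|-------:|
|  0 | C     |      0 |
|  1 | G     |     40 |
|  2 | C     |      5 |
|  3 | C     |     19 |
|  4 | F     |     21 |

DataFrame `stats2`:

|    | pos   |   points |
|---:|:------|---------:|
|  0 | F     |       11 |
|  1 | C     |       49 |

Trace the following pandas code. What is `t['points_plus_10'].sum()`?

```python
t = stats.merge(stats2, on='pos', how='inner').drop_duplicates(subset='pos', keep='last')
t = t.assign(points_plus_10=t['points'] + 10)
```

80

merge on 'pos' (how='inner') → 4 rows:
  pos  mins  points
0   C     0      49
1   C     5      49
2   C    19      49
3   F    21      11
drop duplicate pos (keep=last):
  pos  mins  points
2   C    19      49
3   F    21      11
add column points_plus_10 = t['points'] + 10:
  pos  mins  points  points_plus_10
2   C    19      49              59
3   F    21      11              21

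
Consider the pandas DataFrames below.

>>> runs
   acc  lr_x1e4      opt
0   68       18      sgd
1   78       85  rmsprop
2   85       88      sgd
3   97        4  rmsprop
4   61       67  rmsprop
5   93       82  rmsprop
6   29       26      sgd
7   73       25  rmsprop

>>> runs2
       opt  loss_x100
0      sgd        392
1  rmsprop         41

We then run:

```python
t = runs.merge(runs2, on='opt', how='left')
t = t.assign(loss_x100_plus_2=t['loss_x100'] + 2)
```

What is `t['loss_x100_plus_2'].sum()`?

1397

merge on 'opt' (how='left') → 8 rows:
   acc  lr_x1e4      opt  loss_x100
0   68       18      sgd        392
1   78       85  rmsprop         41
2   85       88      sgd        392
3   97        4  rmsprop         41
4   61       67  rmsprop         41
5   93       82  rmsprop         41
6   29       26      sgd        392
7   73       25  rmsprop         41
add column loss_x100_plus_2 = t['loss_x100'] + 2:
   acc  lr_x1e4      opt  loss_x100  loss_x100_plus_2
0   68       18      sgd        392               394
1   78       85  rmsprop         41                43
2   85       88      sgd        392               394
3   97        4  rmsprop         41                43
4   61       67  rmsprop         41                43
5   93       82  rmsprop         41                43
6   29       26      sgd        392               394
7   73       25  rmsprop         41                43
Taking the sum of column 'loss_x100_plus_2' gives 1397.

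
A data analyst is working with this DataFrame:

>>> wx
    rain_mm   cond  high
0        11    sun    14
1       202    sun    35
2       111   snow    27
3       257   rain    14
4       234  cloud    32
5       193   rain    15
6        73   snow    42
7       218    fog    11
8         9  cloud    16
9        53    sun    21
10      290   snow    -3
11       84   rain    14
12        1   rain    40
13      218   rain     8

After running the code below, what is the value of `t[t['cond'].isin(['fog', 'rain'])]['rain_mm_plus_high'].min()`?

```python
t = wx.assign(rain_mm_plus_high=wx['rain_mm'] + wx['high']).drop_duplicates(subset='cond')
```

229

add column rain_mm_plus_high = wx['rain_mm'] + wx['high']:
    rain_mm   cond  high  rain_mm_plus_high
0        11    sun    14                 25
1       202    sun    35                237
2       111   snow    27                138
3       257   rain    14                271
4       234  cloud    32                266
5       193   rain    15                208
6        73   snow    42                115
7       218    fog    11                229
8         9  cloud    16                 25
9        53    sun    21                 74
10      290   snow    -3                287
11       84   rain    14                 98
12        1   rain    40                 41
13      218   rain     8                226
drop duplicate cond (keep=first):
   rain_mm   cond  high  rain_mm_plus_high
0       11    sun    14                 25
2      111   snow    27                138
3      257   rain    14                271
4      234  cloud    32                266
7      218    fog    11                229
filter rows where cond in ['fog', 'rain']:
   rain_mm  cond  high  rain_mm_plus_high
3      257  rain    14                271
7      218   fog    11                229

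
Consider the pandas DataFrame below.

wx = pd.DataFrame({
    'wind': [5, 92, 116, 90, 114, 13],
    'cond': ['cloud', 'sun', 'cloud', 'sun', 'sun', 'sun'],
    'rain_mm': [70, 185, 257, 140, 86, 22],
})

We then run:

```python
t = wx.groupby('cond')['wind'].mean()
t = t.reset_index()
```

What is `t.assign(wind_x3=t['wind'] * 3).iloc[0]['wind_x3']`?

181.5

group by cond, mean of wind:
cond
cloud    60.50
sun      77.25
Name: wind, dtype: float64
reset_index():
    cond   wind
0  cloud  60.50
1    sun  77.25
add column wind_x3 = t['wind'] * 3:
    cond   wind  wind_x3
0  cloud  60.50   181.50
1    sun  77.25   231.75
The value at position 0, column 'wind_x3' is 181.5.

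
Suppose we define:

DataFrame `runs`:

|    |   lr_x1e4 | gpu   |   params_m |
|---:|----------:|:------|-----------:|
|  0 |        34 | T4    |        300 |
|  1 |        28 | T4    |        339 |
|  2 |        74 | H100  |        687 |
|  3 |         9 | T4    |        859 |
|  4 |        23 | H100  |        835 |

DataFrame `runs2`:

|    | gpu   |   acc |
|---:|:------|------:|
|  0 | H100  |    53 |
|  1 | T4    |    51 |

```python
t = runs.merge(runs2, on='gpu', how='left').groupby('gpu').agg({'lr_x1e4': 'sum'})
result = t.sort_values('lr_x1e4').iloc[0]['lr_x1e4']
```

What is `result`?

71

merge on 'gpu' (how='left') → 5 rows:
   lr_x1e4   gpu  params_m  acc
0       34    T4       300   51
1       28    T4       339   51
2       74  H100       687   53
3        9    T4       859   51
4       23  H100       835   53
group by gpu, sum of lr_x1e4:
      lr_x1e4
gpu          
H100       97
T4         71
sort by lr_x1e4:
      lr_x1e4
gpu          
T4         71
H100       97
Reading off the value at position 0, column 'lr_x1e4', we get 71.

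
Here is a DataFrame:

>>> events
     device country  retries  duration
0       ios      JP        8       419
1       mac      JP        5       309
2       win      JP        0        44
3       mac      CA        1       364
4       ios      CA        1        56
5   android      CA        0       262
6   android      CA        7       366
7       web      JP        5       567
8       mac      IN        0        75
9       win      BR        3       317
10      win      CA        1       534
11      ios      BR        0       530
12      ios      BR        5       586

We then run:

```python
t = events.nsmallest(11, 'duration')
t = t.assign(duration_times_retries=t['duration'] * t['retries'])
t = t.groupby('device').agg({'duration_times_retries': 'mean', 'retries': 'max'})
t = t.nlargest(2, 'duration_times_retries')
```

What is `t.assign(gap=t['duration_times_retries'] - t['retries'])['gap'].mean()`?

take 11 rows with smallest duration:
     device country  retries  duration
2       win      JP        0        44
4       ios      CA        1        56
8       mac      IN        0        75
5   android      CA        0       262
1       mac      JP        5       309
9       win      BR        3       317
3       mac      CA        1       364
6   android      CA        7       366
0       ios      JP        8       419
11      ios      BR        0       530
10      win      CA        1       534
add column duration_times_retries = t['duration'] * t['retries']:
     device country  retries  duration  duration_times_retries
2       win      JP        0        44                       0
4       ios      CA        1        56                      56
8       mac      IN        0        75                       0
5   android      CA        0       262                       0
1       mac      JP        5       309                    1545
9       win      BR        3       317                     951
3       mac      CA        1       364                     364
6   android      CA        7       366                    2562
0       ios      JP        8       419                    3352
11      ios      BR        0       530                       0
10      win      CA        1       534                     534
group by device: mean(duration_times_retries), max(retries):
         duration_times_retries  retries
device                                  
android             1281.000000        7
ios                 1136.000000        8
mac                  636.333333        5
win                  495.000000        3
take 2 rows with largest duration_times_retries:
         duration_times_retries  retries
device                                  
android                  1281.0        7
ios                      1136.0        8
add column gap = t['duration_times_retries'] - t['retries']:
         duration_times_retries  retries     gap
device                                          
android                  1281.0        7  1274.0
ios                      1136.0        8  1128.0
The mean of column 'gap' is 1201.0.

1201.0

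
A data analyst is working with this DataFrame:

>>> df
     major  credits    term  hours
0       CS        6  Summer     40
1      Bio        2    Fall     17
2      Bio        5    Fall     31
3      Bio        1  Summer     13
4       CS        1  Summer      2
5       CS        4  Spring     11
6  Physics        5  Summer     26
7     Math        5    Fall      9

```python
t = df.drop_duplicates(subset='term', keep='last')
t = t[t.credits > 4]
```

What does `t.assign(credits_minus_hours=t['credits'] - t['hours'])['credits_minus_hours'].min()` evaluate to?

-21

drop duplicate term (keep=last):
     major  credits    term  hours
5       CS        4  Spring     11
6  Physics        5  Summer     26
7     Math        5    Fall      9
filter rows where credits > 4:
     major  credits    term  hours
6  Physics        5  Summer     26
7     Math        5    Fall      9
add column credits_minus_hours = t['credits'] - t['hours']:
     major  credits    term  hours  credits_minus_hours
6  Physics        5  Summer     26                  -21
7     Math        5    Fall      9                   -4
Then the min of column 'credits_minus_hours': -21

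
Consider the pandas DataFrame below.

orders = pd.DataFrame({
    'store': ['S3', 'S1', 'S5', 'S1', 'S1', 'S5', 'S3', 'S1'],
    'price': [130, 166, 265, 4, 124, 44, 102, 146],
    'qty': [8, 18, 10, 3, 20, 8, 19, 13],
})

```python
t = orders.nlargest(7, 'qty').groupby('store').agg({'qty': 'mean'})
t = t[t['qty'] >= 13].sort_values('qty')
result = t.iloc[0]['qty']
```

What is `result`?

take 7 rows with largest qty:
  store  price  qty
4    S1    124   20
6    S3    102   19
1    S1    166   18
7    S1    146   13
2    S5    265   10
0    S3    130    8
5    S5     44    8
group by store, mean of qty:
        qty
store      
S1     17.0
S3     13.5
S5      9.0
filter rows where qty >= 13:
        qty
store      
S1     17.0
S3     13.5
sort by qty:
        qty
store      
S3     13.5
S1     17.0
value at position 0, column 'qty' → 13.5

13.5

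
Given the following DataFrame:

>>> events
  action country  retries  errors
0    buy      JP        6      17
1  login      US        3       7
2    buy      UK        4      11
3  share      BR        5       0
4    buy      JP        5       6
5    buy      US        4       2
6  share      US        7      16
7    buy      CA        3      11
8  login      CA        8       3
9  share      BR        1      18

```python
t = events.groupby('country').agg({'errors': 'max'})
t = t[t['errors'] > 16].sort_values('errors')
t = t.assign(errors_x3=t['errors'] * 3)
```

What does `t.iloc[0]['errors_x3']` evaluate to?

group by country, max of errors:
         errors
country        
BR           18
CA           11
JP           17
UK           11
US           16
filter rows where errors > 16:
         errors
country        
BR           18
JP           17
sort by errors:
         errors
country        
JP           17
BR           18
add column errors_x3 = t['errors'] * 3:
         errors  errors_x3
country                   
JP           17         51
BR           18         54
Hence 51.

51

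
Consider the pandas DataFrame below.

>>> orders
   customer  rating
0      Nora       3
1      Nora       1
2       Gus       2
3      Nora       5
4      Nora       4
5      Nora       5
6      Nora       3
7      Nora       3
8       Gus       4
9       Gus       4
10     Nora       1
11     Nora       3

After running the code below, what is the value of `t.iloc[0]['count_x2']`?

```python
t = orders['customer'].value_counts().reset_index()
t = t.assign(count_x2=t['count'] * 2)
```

18

value_counts of customer:
customer
Nora    9
Gus     3
Name: count, dtype: int64
reset_index():
  customer  count
0     Nora      9
1      Gus      3
add column count_x2 = t['count'] * 2:
  customer  count  count_x2
0     Nora      9        18
1      Gus      3         6
Finally, value at position 0, column 'count_x2' = 18.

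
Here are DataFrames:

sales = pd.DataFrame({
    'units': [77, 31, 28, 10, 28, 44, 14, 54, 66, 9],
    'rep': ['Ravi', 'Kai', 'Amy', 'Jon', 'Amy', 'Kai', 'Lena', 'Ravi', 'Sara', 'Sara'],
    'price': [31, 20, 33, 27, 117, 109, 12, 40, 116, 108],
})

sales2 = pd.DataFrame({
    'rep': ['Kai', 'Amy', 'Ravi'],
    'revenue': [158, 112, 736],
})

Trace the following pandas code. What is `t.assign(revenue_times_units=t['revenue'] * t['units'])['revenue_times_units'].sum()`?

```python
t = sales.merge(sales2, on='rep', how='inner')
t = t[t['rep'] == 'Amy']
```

merge on 'rep' (how='inner') → 6 rows:
   units   rep  price  revenue
0     77  Ravi     31      736
1     31   Kai     20      158
2     28   Amy     33      112
3     28   Amy    117      112
4     44   Kai    109      158
5     54  Ravi     40      736
filter rows where rep == 'Amy':
   units  rep  price  revenue
2     28  Amy     33      112
3     28  Amy    117      112
add column revenue_times_units = t['revenue'] * t['units']:
   units  rep  price  revenue  revenue_times_units
2     28  Amy     33      112                 3136
3     28  Amy    117      112                 3136
Then the sum of column 'revenue_times_units': 6272

6272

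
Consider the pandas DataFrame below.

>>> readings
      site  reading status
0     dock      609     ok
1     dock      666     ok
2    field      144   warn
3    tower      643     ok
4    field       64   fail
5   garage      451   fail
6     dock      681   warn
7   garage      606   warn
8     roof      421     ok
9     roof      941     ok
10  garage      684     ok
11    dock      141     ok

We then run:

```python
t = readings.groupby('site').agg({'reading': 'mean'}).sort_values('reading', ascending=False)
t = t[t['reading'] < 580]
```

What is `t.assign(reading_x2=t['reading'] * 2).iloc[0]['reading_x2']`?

1048.5

group by site, mean of reading:
           reading
site              
dock    524.250000
field   104.000000
garage  580.333333
roof    681.000000
tower   643.000000
sort by reading descending:
           reading
site              
roof    681.000000
tower   643.000000
garage  580.333333
dock    524.250000
field   104.000000
filter rows where reading < 580:
       reading
site          
dock    524.25
field   104.00
add column reading_x2 = t['reading'] * 2:
       reading  reading_x2
site                      
dock    524.25      1048.5
field   104.00       208.0
So iloc[0]['reading_x2'] = 1048.5.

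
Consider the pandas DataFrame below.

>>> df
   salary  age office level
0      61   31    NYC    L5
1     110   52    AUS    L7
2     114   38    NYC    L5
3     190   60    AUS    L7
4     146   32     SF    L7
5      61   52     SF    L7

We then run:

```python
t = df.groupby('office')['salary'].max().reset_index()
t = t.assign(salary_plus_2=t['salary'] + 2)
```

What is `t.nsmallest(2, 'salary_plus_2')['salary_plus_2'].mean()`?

group by office, max of salary:
office
AUS    190
NYC    114
SF     146
Name: salary, dtype: int64
reset_index():
  office  salary
0    AUS     190
1    NYC     114
2     SF     146
add column salary_plus_2 = t['salary'] + 2:
  office  salary  salary_plus_2
0    AUS     190            192
1    NYC     114            116
2     SF     146            148
take 2 rows with smallest salary_plus_2:
  office  salary  salary_plus_2
1    NYC     114            116
2     SF     146            148
mean of column 'salary_plus_2' → 132.0

132.0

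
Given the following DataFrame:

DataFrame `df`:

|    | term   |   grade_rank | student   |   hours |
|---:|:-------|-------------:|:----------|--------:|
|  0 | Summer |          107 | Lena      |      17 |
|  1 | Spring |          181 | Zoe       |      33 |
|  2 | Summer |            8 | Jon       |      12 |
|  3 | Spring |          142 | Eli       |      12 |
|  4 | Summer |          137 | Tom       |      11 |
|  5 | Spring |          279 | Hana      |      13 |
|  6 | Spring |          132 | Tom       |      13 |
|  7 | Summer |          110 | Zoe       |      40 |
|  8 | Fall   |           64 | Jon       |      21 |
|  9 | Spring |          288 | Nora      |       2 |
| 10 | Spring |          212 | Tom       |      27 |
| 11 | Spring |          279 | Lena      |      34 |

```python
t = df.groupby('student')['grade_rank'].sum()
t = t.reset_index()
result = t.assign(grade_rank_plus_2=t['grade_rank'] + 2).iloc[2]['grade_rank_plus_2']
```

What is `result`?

group by student, sum of grade_rank:
student
Eli     142
Hana    279
Jon      72
Lena    386
Nora    288
Tom     481
Zoe     291
Name: grade_rank, dtype: int64
reset_index():
  student  grade_rank
0     Eli         142
1    Hana         279
2     Jon          72
3    Lena         386
4    Nora         288
5     Tom         481
6     Zoe         291
add column grade_rank_plus_2 = t['grade_rank'] + 2:
  student  grade_rank  grade_rank_plus_2
0     Eli         142                144
1    Hana         279                281
2     Jon          72                 74
3    Lena         386                388
4    Nora         288                290
5     Tom         481                483
6     Zoe         291                293
The value at position 2, column 'grade_rank_plus_2' is 74.

74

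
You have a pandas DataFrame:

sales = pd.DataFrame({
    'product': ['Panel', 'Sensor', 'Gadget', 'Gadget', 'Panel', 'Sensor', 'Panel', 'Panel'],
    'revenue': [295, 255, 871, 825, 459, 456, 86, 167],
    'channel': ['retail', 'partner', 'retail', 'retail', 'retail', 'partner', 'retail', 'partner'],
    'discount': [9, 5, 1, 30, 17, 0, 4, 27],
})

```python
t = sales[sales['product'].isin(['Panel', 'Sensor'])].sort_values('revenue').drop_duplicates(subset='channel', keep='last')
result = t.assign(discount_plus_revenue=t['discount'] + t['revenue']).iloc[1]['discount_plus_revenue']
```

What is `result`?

476

filter rows where product in ['Panel', 'Sensor']:
  product  revenue  channel  discount
0   Panel      295   retail         9
1  Sensor      255  partner         5
4   Panel      459   retail        17
5  Sensor      456  partner         0
6   Panel       86   retail         4
7   Panel      167  partner        27
sort by revenue:
  product  revenue  channel  discount
6   Panel       86   retail         4
7   Panel      167  partner        27
1  Sensor      255  partner         5
0   Panel      295   retail         9
5  Sensor      456  partner         0
4   Panel      459   retail        17
drop duplicate channel (keep=last):
  product  revenue  channel  discount
5  Sensor      456  partner         0
4   Panel      459   retail        17
add column discount_plus_revenue = t['discount'] + t['revenue']:
  product  revenue  channel  discount  discount_plus_revenue
5  Sensor      456  partner         0                    456
4   Panel      459   retail        17                    476
Finally, value at position 1, column 'discount_plus_revenue' = 476.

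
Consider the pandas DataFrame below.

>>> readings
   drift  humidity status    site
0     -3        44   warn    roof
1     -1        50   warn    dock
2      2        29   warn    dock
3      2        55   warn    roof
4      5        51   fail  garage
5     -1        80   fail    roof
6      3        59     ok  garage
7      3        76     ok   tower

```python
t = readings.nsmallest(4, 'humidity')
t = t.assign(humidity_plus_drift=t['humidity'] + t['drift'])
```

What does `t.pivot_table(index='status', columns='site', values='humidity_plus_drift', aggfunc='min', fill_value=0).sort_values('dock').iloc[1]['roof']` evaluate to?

41

take 4 rows with smallest humidity:
   drift  humidity status    site
2      2        29   warn    dock
0     -3        44   warn    roof
1     -1        50   warn    dock
4      5        51   fail  garage
add column humidity_plus_drift = t['humidity'] + t['drift']:
   drift  humidity status    site  humidity_plus_drift
2      2        29   warn    dock                   31
0     -3        44   warn    roof                   41
1     -1        50   warn    dock                   49
4      5        51   fail  garage                   56
pivot: rows=status, cols=site, min(humidity_plus_drift):
site    dock  garage  roof
status                    
fail       0      56     0
warn      31       0    41
sort by dock:
site    dock  garage  roof
status                    
fail       0      56     0
warn      31       0    41
value at position 1, column 'roof' → 41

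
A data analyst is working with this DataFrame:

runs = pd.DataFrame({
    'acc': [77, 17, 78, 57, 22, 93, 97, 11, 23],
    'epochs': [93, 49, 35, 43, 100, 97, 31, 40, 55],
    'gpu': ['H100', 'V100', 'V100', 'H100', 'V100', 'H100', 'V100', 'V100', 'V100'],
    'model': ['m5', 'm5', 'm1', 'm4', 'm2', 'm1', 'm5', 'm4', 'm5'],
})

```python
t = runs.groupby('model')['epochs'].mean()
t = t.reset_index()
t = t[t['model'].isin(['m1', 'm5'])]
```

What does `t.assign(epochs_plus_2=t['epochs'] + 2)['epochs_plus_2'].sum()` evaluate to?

127.0

group by model, mean of epochs:
model
m1     66.0
m2    100.0
m4     41.5
m5     57.0
Name: epochs, dtype: float64
reset_index():
  model  epochs
0    m1    66.0
1    m2   100.0
2    m4    41.5
3    m5    57.0
filter rows where model in ['m1', 'm5']:
  model  epochs
0    m1    66.0
3    m5    57.0
add column epochs_plus_2 = t['epochs'] + 2:
  model  epochs  epochs_plus_2
0    m1    66.0           68.0
3    m5    57.0           59.0
So sum() = 127.0.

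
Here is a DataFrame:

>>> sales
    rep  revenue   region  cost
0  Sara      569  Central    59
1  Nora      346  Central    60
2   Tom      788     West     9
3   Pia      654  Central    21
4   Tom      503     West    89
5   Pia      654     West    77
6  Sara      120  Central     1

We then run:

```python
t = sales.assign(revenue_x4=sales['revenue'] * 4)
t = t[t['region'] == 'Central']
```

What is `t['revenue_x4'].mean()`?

1689.0

add column revenue_x4 = sales['revenue'] * 4:
    rep  revenue   region  cost  revenue_x4
0  Sara      569  Central    59        2276
1  Nora      346  Central    60        1384
2   Tom      788     West     9        3152
3   Pia      654  Central    21        2616
4   Tom      503     West    89        2012
5   Pia      654     West    77        2616
6  Sara      120  Central     1         480
filter rows where region == 'Central':
    rep  revenue   region  cost  revenue_x4
0  Sara      569  Central    59        2276
1  Nora      346  Central    60        1384
3   Pia      654  Central    21        2616
6  Sara      120  Central     1         480
mean of column 'revenue_x4' → 1689.0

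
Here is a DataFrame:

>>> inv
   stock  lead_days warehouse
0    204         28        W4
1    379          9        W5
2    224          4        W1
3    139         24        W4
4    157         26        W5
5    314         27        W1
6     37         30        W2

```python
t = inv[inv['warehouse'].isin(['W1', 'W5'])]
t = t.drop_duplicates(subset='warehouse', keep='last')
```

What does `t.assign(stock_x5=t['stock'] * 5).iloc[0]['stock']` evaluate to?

157

filter rows where warehouse in ['W1', 'W5']:
   stock  lead_days warehouse
1    379          9        W5
2    224          4        W1
4    157         26        W5
5    314         27        W1
drop duplicate warehouse (keep=last):
   stock  lead_days warehouse
4    157         26        W5
5    314         27        W1
add column stock_x5 = t['stock'] * 5:
   stock  lead_days warehouse  stock_x5
4    157         26        W5       785
5    314         27        W1      1570
Finally, value at position 0, column 'stock' = 157.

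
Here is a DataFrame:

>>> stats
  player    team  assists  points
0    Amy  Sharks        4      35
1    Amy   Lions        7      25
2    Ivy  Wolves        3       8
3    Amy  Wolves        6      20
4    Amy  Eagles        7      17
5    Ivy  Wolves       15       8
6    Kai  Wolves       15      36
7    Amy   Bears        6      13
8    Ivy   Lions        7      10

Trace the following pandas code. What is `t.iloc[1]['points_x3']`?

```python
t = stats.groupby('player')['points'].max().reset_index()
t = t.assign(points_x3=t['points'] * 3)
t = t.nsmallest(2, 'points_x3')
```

105

group by player, max of points:
player
Amy    35
Ivy    10
Kai    36
Name: points, dtype: int64
reset_index():
  player  points
0    Amy      35
1    Ivy      10
2    Kai      36
add column points_x3 = t['points'] * 3:
  player  points  points_x3
0    Amy      35        105
1    Ivy      10         30
2    Kai      36        108
take 2 rows with smallest points_x3:
  player  points  points_x3
1    Ivy      10         30
0    Amy      35        105
So iloc[1]['points_x3'] = 105.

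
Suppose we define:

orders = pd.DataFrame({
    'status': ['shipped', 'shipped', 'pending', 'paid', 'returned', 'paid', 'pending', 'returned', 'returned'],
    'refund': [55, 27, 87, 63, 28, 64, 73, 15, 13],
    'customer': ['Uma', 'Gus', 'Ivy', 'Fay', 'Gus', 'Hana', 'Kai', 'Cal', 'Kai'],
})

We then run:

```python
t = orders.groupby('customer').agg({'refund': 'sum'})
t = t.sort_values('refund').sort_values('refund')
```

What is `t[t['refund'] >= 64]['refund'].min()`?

64

group by customer, sum of refund:
          refund
customer        
Cal           15
Fay           63
Gus           55
Hana          64
Ivy           87
Kai           86
Uma           55
sort by refund:
          refund
customer        
Cal           15
Gus           55
Uma           55
Fay           63
Hana          64
Kai           86
Ivy           87
sort by refund:
          refund
customer        
Cal           15
Gus           55
Uma           55
Fay           63
Hana          64
Kai           86
Ivy           87
filter rows where refund >= 64:
          refund
customer        
Hana          64
Kai           86
Ivy           87
Reading off the min of column 'refund', we get 64.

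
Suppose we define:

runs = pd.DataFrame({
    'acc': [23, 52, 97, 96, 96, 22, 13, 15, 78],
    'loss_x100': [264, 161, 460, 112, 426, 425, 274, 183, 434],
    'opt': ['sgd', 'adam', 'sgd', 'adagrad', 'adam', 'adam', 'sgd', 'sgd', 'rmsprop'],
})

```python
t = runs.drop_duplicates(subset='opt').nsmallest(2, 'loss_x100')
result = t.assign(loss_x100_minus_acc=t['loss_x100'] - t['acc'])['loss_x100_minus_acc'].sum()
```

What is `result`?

drop duplicate opt (keep=first):
   acc  loss_x100      opt
0   23        264      sgd
1   52        161     adam
3   96        112  adagrad
8   78        434  rmsprop
take 2 rows with smallest loss_x100:
   acc  loss_x100      opt
3   96        112  adagrad
1   52        161     adam
add column loss_x100_minus_acc = t['loss_x100'] - t['acc']:
   acc  loss_x100      opt  loss_x100_minus_acc
3   96        112  adagrad                   16
1   52        161     adam                  109
So sum() = 125.

125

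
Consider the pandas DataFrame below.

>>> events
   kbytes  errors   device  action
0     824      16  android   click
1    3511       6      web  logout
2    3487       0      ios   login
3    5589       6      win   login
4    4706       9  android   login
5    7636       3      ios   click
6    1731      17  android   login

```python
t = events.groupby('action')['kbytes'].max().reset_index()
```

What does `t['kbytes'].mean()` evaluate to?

5578.66666667

group by action, max of kbytes:
action
click     7636
login     5589
logout    3511
Name: kbytes, dtype: int64
reset_index():
   action  kbytes
0   click    7636
1   login    5589
2  logout    3511
Reading off the mean of column 'kbytes', we get 5578.66666667.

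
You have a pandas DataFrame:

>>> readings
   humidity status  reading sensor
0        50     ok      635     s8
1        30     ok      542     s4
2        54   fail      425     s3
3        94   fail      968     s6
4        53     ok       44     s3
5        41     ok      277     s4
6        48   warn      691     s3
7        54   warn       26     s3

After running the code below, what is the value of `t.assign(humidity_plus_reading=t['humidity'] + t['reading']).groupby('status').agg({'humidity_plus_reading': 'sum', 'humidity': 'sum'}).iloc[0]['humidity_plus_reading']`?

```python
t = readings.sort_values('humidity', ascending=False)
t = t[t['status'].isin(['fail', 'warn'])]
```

1541

sort by humidity descending:
   humidity status  reading sensor
3        94   fail      968     s6
2        54   fail      425     s3
7        54   warn       26     s3
4        53     ok       44     s3
0        50     ok      635     s8
6        48   warn      691     s3
5        41     ok      277     s4
1        30     ok      542     s4
filter rows where status in ['fail', 'warn']:
   humidity status  reading sensor
3        94   fail      968     s6
2        54   fail      425     s3
7        54   warn       26     s3
6        48   warn      691     s3
add column humidity_plus_reading = t['humidity'] + t['reading']:
   humidity status  reading sensor  humidity_plus_reading
3        94   fail      968     s6                   1062
2        54   fail      425     s3                    479
7        54   warn       26     s3                     80
6        48   warn      691     s3                    739
group by status: sum(humidity_plus_reading), sum(humidity):
        humidity_plus_reading  humidity
status                                 
fail                     1541       148
warn                      819       102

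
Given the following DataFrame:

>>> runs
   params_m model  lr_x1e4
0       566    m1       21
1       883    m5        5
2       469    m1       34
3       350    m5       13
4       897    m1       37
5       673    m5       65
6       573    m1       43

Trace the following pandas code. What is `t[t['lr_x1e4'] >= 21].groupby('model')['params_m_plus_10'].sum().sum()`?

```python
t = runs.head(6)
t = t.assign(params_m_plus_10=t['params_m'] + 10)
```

2645

take first 6 rows:
   params_m model  lr_x1e4
0       566    m1       21
1       883    m5        5
2       469    m1       34
3       350    m5       13
4       897    m1       37
5       673    m5       65
add column params_m_plus_10 = t['params_m'] + 10:
   params_m model  lr_x1e4  params_m_plus_10
0       566    m1       21               576
1       883    m5        5               893
2       469    m1       34               479
3       350    m5       13               360
4       897    m1       37               907
5       673    m5       65               683
filter rows where lr_x1e4 >= 21:
   params_m model  lr_x1e4  params_m_plus_10
0       566    m1       21               576
2       469    m1       34               479
4       897    m1       37               907
5       673    m5       65               683
group by model, sum of params_m_plus_10:
model
m1    1962
m5     683
Name: params_m_plus_10, dtype: int64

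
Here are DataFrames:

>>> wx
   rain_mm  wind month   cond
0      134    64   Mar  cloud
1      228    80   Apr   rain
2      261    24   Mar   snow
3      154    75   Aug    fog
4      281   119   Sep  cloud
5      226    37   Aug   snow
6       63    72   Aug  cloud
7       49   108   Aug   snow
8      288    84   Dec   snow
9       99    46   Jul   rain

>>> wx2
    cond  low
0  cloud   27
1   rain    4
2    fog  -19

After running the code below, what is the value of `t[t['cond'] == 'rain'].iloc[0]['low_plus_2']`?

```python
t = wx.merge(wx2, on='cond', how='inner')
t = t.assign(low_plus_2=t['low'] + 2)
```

6

merge on 'cond' (how='inner') → 6 rows:
   rain_mm  wind month   cond  low
0      134    64   Mar  cloud   27
1      228    80   Apr   rain    4
2      154    75   Aug    fog  -19
3      281   119   Sep  cloud   27
4       63    72   Aug  cloud   27
5       99    46   Jul   rain    4
add column low_plus_2 = t['low'] + 2:
   rain_mm  wind month   cond  low  low_plus_2
0      134    64   Mar  cloud   27          29
1      228    80   Apr   rain    4           6
2      154    75   Aug    fog  -19         -17
3      281   119   Sep  cloud   27          29
4       63    72   Aug  cloud   27          29
5       99    46   Jul   rain    4           6
filter rows where cond == 'rain':
   rain_mm  wind month  cond  low  low_plus_2
1      228    80   Apr  rain    4           6
5       99    46   Jul  rain    4           6
Then the value at position 0, column 'low_plus_2': 6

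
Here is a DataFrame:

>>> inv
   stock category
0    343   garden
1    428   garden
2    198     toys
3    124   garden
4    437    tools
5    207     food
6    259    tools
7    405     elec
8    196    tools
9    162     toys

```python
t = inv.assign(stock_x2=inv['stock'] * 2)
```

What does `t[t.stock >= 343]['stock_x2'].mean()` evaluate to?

806.5

add column stock_x2 = inv['stock'] * 2:
   stock category  stock_x2
0    343   garden       686
1    428   garden       856
2    198     toys       396
3    124   garden       248
4    437    tools       874
5    207     food       414
6    259    tools       518
7    405     elec       810
8    196    tools       392
9    162     toys       324
filter rows where stock >= 343:
   stock category  stock_x2
0    343   garden       686
1    428   garden       856
4    437    tools       874
7    405     elec       810
Finally, mean of column 'stock_x2' = 806.5.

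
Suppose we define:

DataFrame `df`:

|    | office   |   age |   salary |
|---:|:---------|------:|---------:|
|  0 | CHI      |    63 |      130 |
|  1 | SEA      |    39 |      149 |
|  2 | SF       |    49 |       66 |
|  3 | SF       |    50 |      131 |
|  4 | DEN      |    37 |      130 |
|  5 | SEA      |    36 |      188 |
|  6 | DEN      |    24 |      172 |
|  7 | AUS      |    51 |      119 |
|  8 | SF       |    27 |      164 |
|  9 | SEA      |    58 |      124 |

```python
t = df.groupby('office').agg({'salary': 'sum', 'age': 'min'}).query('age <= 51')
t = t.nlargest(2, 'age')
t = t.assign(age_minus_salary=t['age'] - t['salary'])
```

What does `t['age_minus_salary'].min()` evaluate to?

group by office: sum(salary), min(age):
        salary  age
office             
AUS        119   51
CHI        130   63
DEN        302   24
SEA        461   36
SF         361   27
filter rows where age <= 51:
        salary  age
office             
AUS        119   51
DEN        302   24
SEA        461   36
SF         361   27
take 2 rows with largest age:
        salary  age
office             
AUS        119   51
SEA        461   36
add column age_minus_salary = t['age'] - t['salary']:
        salary  age  age_minus_salary
office                               
AUS        119   51               -68
SEA        461   36              -425
Hence -425.

-425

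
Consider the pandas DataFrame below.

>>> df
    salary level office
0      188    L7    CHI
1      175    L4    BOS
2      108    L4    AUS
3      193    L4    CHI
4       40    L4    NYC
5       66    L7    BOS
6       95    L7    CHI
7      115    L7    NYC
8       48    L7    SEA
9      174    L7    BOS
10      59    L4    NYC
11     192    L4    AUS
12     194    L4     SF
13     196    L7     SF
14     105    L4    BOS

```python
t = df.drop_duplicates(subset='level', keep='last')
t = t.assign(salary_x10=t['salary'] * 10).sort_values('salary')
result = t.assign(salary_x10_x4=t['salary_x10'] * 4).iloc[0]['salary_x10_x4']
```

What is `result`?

4200

drop duplicate level (keep=last):
    salary level office
13     196    L7     SF
14     105    L4    BOS
add column salary_x10 = t['salary'] * 10:
    salary level office  salary_x10
13     196    L7     SF        1960
14     105    L4    BOS        1050
sort by salary:
    salary level office  salary_x10
14     105    L4    BOS        1050
13     196    L7     SF        1960
add column salary_x10_x4 = t['salary_x10'] * 4:
    salary level office  salary_x10  salary_x10_x4
14     105    L4    BOS        1050           4200
13     196    L7     SF        1960           7840
Taking the value at position 0, column 'salary_x10_x4' gives 4200.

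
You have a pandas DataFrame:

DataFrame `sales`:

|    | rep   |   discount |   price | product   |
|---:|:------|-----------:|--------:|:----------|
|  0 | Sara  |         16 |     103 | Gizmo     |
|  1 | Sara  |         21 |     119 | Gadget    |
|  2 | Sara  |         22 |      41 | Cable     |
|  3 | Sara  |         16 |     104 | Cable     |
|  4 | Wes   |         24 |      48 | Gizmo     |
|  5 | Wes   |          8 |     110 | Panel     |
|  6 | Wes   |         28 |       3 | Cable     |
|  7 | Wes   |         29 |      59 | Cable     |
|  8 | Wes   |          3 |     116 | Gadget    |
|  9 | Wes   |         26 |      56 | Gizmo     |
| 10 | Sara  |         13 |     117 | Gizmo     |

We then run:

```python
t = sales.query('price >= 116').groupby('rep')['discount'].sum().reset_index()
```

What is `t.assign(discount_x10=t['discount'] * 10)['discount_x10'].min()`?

30

filter rows where price >= 116:
     rep  discount  price product
1   Sara        21    119  Gadget
8    Wes         3    116  Gadget
10  Sara        13    117   Gizmo
group by rep, sum of discount:
rep
Sara    34
Wes      3
Name: discount, dtype: int64
reset_index():
    rep  discount
0  Sara        34
1   Wes         3
add column discount_x10 = t['discount'] * 10:
    rep  discount  discount_x10
0  Sara        34           340
1   Wes         3            30
Taking the min of column 'discount_x10' gives 30.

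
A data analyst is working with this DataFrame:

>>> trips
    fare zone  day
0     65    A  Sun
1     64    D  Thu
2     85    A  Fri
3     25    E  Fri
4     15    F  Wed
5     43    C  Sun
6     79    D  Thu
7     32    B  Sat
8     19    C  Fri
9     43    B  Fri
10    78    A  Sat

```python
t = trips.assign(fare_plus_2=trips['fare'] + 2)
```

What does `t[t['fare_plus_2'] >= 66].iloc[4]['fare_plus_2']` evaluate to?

80

add column fare_plus_2 = trips['fare'] + 2:
    fare zone  day  fare_plus_2
0     65    A  Sun           67
1     64    D  Thu           66
2     85    A  Fri           87
3     25    E  Fri           27
4     15    F  Wed           17
5     43    C  Sun           45
6     79    D  Thu           81
7     32    B  Sat           34
8     19    C  Fri           21
9     43    B  Fri           45
10    78    A  Sat           80
filter rows where fare_plus_2 >= 66:
    fare zone  day  fare_plus_2
0     65    A  Sun           67
1     64    D  Thu           66
2     85    A  Fri           87
6     79    D  Thu           81
10    78    A  Sat           80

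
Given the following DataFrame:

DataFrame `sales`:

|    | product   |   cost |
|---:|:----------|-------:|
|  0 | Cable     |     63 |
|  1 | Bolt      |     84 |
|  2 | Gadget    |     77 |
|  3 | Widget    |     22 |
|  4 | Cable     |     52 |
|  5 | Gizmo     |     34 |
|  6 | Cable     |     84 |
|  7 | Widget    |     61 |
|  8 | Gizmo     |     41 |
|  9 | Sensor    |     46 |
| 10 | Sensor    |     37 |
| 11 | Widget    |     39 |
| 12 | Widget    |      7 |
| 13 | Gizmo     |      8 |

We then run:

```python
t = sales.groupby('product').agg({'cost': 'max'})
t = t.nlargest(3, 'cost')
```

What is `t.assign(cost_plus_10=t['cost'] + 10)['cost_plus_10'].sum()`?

group by product, max of cost:
         cost
product      
Bolt       84
Cable      84
Gadget     77
Gizmo      41
Sensor     46
Widget     61
take 3 rows with largest cost:
         cost
product      
Bolt       84
Cable      84
Gadget     77
add column cost_plus_10 = t['cost'] + 10:
         cost  cost_plus_10
product                    
Bolt       84            94
Cable      84            94
Gadget     77            87
sum of column 'cost_plus_10' → 275

275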